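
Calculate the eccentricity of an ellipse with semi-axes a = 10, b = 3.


c = sqrt(100-9) = sqrt(91) = 9.5394
e = c/a = sqrt(91)/10 = 0.9539

e = 0.9539


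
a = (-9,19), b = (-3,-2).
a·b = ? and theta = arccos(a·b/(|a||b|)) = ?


a·b = -9*(-3) + 19*(-2) = 27 - 38 = -11
|a| = sqrt(81+361) = 21.0238
|b| = sqrt(9+4) = 3.6056
cos(theta) = -11/(sqrt(442)*sqrt(13)) = -11/sqrt(5746) = -0.145114
theta = arccos(-11/sqrt(5746)) = 98.3439 degrees

a·b = -11, theta = 98.3439 deg


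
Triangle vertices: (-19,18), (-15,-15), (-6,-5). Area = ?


-19*(-15+ 5) = 190
-15*(-5-18) = 345
-6*(18+ 15) = -198
sum = 337
Area = |337|/2 = 168.5000

168.5000 sq units


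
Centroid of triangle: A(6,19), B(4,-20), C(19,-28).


Gx = (6+4+19)/3 = 29/3 = 9.6667
Gy = (19- 20- 28)/3 = -29/3 = -9.6667

G = (9.6667, -9.6667)


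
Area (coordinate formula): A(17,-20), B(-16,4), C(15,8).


17*(4-8) = -68
-16*(8+ 20) = -448
15*(-20-4) = -360
sum = -876
Area = |-876|/2 = 438.0000

438.0000 sq units


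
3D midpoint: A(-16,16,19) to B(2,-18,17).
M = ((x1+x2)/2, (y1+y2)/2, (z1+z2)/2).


Mx = (-16+2)/2 = -7.0000
My = (16- 18)/2 = -1.0000
Mz = (19+17)/2 = 18.0000

M = (-7.0000, -1.0000, 18.0000)


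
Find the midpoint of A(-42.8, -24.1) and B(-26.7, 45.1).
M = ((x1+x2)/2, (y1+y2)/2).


Mx = (-42.8 - 26.7)/2 = -69.5/2 = -34.7500
My = (-24.1 + 45.1)/2 = 21.0/2 = 10.5000

(-34.7500, 10.5000)


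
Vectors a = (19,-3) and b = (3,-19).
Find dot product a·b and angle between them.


a·b = 19*3 - 3*(-19) = 57 + 57 = 114
|a| = sqrt(361+9) = 19.2354
|b| = sqrt(9+361) = 19.2354
cos(theta) = 114/(sqrt(370)*sqrt(370)) = 114/sqrt(136900) = 0.308108
theta = arccos(114/sqrt(136900)) = 72.0547 degrees

a·b = 114, theta = 72.0547 deg


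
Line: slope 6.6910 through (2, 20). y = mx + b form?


y - 20 = 6.6910(x - 2)
y = 6.6910x + 20 - 6.6910*2
y = 6.6910x + 6.6180

y = 6.6910x + 6.6180


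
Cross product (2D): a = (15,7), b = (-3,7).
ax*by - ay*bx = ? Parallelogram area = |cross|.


cross = 15*7 - 7*(-3) = 105 + 21 = 126
Parallelogram area = |126| = 126

cross = 126, parallelogram area = 126


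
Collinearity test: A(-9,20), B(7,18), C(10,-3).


-9*(18+ 3) + 7*(-3-20) + 10*(20-18)
= -189 - 161 + 20 = -330

No, not collinear (determinant = -330)


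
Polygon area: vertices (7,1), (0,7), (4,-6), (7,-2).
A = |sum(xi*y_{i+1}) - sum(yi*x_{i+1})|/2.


sum(xi*y_{i+1}) = 7*7 + 0*(-6) + 4*(-2) + 7*1 = 48
sum(yi*x_{i+1}) = 1*0 + 7*4 - 6*7 - 2*7 = -28
Area = |48 + 28|/2 = 76/2 = 38.0000

38.0000 sq units


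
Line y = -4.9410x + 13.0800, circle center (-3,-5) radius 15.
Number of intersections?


Substitute y = -4.9410x + 13.0800: (x+ 3)^2 + (-4.9410x+13.0800+ 5)^2 = 225
Expand to Ax^2 + Bx + C = 0, where b-k = 18.08
A = 1+m^2 = 25.413481
B = 2(m(b-k) - h) = 2(-4.9410*18.08 + 3) = -172.66656
C = h^2 + (b-k)^2 - r^2 = 9 + 326.8864 - 225 = 110.8864
disc = B^2-4AC = 29813.7409 - 11272.0377 = 18541.7032
disc > 0

2 intersection points


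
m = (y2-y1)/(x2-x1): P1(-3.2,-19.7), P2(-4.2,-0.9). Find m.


dy = -0.9 + 19.7 = 18.8
dx = -4.2 + 3.2 = -1.0
m = 18.8/(-1.0) = -18.8000

m = -18.8000


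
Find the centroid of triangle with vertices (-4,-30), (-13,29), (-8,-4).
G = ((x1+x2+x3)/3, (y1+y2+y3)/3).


Gx = (-4- 13- 8)/3 = -25/3 = -8.3333
Gy = (-30+29- 4)/3 = -5/3 = -1.6667

G = (-8.3333, -1.6667)


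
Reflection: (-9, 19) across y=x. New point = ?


Reflection rule for y=x: (y, x)
(-9, 19) -> (19, -9)

(19, -9)


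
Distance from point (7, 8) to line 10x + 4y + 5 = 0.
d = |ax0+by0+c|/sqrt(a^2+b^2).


|10*7 + 4*8 + 5| = |107| = 107
sqrt(100 + 16) = sqrt(116) = 10.7703
d = 107/sqrt(116) = 9.9347

9.9347


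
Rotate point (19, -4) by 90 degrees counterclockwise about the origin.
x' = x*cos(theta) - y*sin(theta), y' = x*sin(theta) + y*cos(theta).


cos(90) = 0, sin(90) = 1
x' = 19*0 + 4*1 = 4
y' = 19*1 - 4*0 = 19

(4, 19)


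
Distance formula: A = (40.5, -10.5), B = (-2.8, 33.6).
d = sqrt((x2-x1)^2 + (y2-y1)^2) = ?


dx = -2.8 - 40.5 = -43.3
dy = 33.6 + 10.5 = 44.1
d = sqrt(1874.89 + 1944.81) = sqrt(3819.7) = 61.8037

61.8037


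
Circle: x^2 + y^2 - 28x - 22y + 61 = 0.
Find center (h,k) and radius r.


h = -D/2 = 28/2 = 14
k = -E/2 = 22/2 = 11
r^2 = h^2 + k^2 - F = 196 + 121 - 61 = 256
r = 16

Center (14, 11), radius = 16


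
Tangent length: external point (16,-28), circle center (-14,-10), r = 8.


d = sqrt((16+ 14)^2 + (-28+ 10)^2) = sqrt(900+324) = 34.9857
L = sqrt(1224.0000 - 64) = sqrt(1160.0000) = 34.0588

34.0588


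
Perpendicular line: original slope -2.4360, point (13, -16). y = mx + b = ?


Perpendicular slope = -1/m1 = -1/(-2.4360) = 0.4105
b2 = y0 - m2*x0 = -16 + 13/(-2.4360) = -16 - 5.3366 = -21.3366

y = 0.4105x - 21.3366


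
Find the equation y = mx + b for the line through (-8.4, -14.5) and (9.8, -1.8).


m = (12.7)/(18.2) = 0.6978
b = y1 - m*x1 = -14.5 - (12.7*(-8.4))/(18.2) = -14.5 + 5.8615 = -8.6385

y = 0.6978x - 8.6385


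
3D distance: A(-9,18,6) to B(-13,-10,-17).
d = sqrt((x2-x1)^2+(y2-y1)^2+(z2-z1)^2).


dx=-4, dy=-28, dz=-23
d = sqrt(16+784+529) = sqrt(1329) = 36.4555

36.4555


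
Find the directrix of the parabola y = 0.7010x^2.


a = 0.7010
1/(4a) = 0.3566
directrix: y = -0.3566 = -0.3566

y = -0.3566


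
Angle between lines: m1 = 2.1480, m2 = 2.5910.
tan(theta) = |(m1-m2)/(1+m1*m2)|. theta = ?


m1-m2 = -0.443
1+m1*m2 = 6.565468
tan(theta) = |-0.443/6.565468| = 0.067474
theta = arctan(|-0.443/6.565468|) = 3.8601 degrees (acute angle)

3.8601 degrees


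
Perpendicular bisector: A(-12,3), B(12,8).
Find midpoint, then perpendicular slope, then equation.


Midpoint = (0, 5.5)
Slope of AB = dy/dx = 5/24 = 0.2083
Perp slope = -dx/dy = -24/5 = -4.8000
b = My - (perp slope)*Mx = 5.5 + (24*0)/5 = 5.5 + 0 = 5.5000

y = -4.8000x + 5.5000


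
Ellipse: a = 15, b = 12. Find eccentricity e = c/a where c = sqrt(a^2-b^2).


c = sqrt(225-144) = sqrt(81) = 9.0000
e = c/a = 9/15 = 0.6000

e = 0.6000


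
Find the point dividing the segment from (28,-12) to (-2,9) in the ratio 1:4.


Px = (1*(-2) + 4*28)/5 = 110/5 = 22.0000
Py = (1*9 + 4*(-12))/5 = -39/5 = -7.8000

P = (22.0000, -7.8000)


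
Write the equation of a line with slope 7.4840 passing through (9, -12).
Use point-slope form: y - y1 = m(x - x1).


y + 12 = 7.4840(x - 9)
y = 7.4840x - 12 - 7.4840*9
y = 7.4840x - 79.3560

y = 7.4840x - 79.3560


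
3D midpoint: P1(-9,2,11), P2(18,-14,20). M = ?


Mx = (-9+18)/2 = 4.5000
My = (2- 14)/2 = -6.0000
Mz = (11+20)/2 = 15.5000

M = (4.5000, -6.0000, 15.5000)


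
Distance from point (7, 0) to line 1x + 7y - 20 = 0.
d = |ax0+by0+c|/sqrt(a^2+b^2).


|1*7 + 7*0 - 20| = |-13| = 13
sqrt(1 + 49) = sqrt(50) = 7.0711
d = 13/sqrt(50) = 1.8385

1.8385


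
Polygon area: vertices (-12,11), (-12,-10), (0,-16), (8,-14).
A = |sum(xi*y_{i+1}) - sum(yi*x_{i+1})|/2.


sum(xi*y_{i+1}) = -12*(-10) - 12*(-16) + 0*(-14) + 8*11 = 400
sum(yi*x_{i+1}) = 11*(-12) - 10*0 - 16*8 - 14*(-12) = -92
Area = |400 + 92|/2 = 492/2 = 246.0000

246.0000 sq units


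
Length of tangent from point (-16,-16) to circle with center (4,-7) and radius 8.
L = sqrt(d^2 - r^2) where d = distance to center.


d = sqrt((-16-4)^2 + (-16+ 7)^2) = sqrt(400+81) = 21.9317
L = sqrt(481.0000 - 64) = sqrt(417.0000) = 20.4206

20.4206


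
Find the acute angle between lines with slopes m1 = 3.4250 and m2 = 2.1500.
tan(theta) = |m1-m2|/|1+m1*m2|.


m1-m2 = 1.275
1+m1*m2 = 8.36375
tan(theta) = |1.275/8.36375| = 0.152444
theta = arctan(|1.275/8.36375|) = 8.6676 degrees (acute angle)

8.6676 degrees


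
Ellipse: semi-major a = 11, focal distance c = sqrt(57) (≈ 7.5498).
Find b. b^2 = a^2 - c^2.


b^2 = 11^2 - (sqrt(57))^2 = 121 - 57 = 64
b = sqrt(64) = 8

b = 8


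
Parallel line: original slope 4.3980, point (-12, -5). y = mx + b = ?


Parallel lines have equal slopes.
m2 = 4.3980
b2 = -5 - 4.3980*(-12) = 47.7760

y = 4.3980x + 47.7760


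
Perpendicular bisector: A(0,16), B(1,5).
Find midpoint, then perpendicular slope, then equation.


Midpoint = (0.5, 10.5)
Slope of AB = dy/dx = -11/1 = -11.0000
Perp slope = -dx/dy = 1/11 = 0.0909
b = My - (perp slope)*Mx = 10.5 + (1*0.5)/(-11) = 10.5 - 0.0455 = 10.4545

y = 0.0909x + 10.4545


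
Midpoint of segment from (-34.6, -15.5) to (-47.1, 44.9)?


Mx = (-34.6 - 47.1)/2 = -81.7/2 = -40.8500
My = (-15.5 + 44.9)/2 = 29.4/2 = 14.7000

(-40.8500, 14.7000)


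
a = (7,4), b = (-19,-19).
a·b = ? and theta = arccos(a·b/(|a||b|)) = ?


a·b = 7*(-19) + 4*(-19) = -133 - 76 = -209
|a| = sqrt(49+16) = 8.0623
|b| = sqrt(361+361) = 26.8701
cos(theta) = -209/(sqrt(65)*sqrt(722)) = -209/sqrt(46930) = -0.964764
theta = arccos(-209/sqrt(46930)) = 164.7449 degrees

a·b = -209, theta = 164.7449 deg


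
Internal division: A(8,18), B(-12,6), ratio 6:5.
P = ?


Px = (6*(-12) + 5*8)/11 = -32/11 = -2.9091
Py = (6*6 + 5*18)/11 = 126/11 = 11.4545

P = (-2.9091, 11.4545)


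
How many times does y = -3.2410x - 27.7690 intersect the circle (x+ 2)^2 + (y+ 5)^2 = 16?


Substitute y = -3.2410x - 27.7690: (x+ 2)^2 + (-3.2410x- 27.7690+ 5)^2 = 16
Expand to Ax^2 + Bx + C = 0, where b-k = -22.769
A = 1+m^2 = 11.504081
B = 2(m(b-k) - h) = 2(-3.2410*(-22.769) + 2) = 151.588658
C = h^2 + (b-k)^2 - r^2 = 4 + 518.427361 - 16 = 506.427361
disc = B^2-4AC = 22979.1212 - 23303.9255 = -324.8043
disc < 0

0 intersection points


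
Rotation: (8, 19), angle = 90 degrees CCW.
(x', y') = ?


cos(90) = 0, sin(90) = 1
x' = 8*0 - 19*1 = -19
y' = 8*1 + 19*0 = 8

(-19, 8)


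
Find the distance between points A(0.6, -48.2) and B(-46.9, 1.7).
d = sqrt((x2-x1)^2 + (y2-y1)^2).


dx = -46.9 - 0.6 = -47.5
dy = 1.7 + 48.2 = 49.9
d = sqrt(2256.25 + 2490.01) = sqrt(4746.26) = 68.8931

68.8931


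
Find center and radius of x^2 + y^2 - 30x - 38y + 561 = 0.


h = -D/2 = 30/2 = 15
k = -E/2 = 38/2 = 19
r^2 = h^2 + k^2 - F = 225 + 361 - 561 = 25
r = 5

Center (15, 19), radius = 5


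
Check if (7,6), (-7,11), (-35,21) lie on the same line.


7*(11-21) - 7*(21-6) - 35*(6-11)
= -70 - 105 + 175 = 0

Yes, collinear (determinant = 0)


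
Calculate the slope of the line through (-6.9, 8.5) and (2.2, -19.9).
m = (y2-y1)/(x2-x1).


dy = -19.9 - 8.5 = -28.4
dx = 2.2 + 6.9 = 9.1
m = -28.4/9.1 = -3.1209

m = -3.1209


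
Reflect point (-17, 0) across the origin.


Reflection rule for origin: (-x, -y)
(-17, 0) -> (17, 0)

(17, 0)


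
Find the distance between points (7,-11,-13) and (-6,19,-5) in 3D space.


dx=-13, dy=30, dz=8
d = sqrt(169+900+64) = sqrt(1133) = 33.6601

33.6601


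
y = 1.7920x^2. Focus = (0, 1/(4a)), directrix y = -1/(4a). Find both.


a = 1.7920
1/(4a) = 0.1395
Focus = (0, 0.1395)
Directrix: y = -0.1395

Focus = (0, 0.1395), Directrix: y = -0.1395


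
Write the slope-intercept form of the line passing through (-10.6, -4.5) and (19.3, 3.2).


m = (7.7)/(29.9) = 0.2575
b = y1 - m*x1 = -4.5 - (7.7*(-10.6))/(29.9) = -4.5 + 2.7298 = -1.7702

y = 0.2575x - 1.7702


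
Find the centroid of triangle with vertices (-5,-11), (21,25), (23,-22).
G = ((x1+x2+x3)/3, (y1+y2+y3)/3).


Gx = (-5+21+23)/3 = 39/3 = 13.0000
Gy = (-11+25- 22)/3 = -8/3 = -2.6667

G = (13.0000, -2.6667)


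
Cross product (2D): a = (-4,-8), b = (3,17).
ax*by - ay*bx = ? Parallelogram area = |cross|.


cross = -4*17 + 8*3 = -68 + 24 = -44
Parallelogram area = |-44| = 44

cross = -44, parallelogram area = 44


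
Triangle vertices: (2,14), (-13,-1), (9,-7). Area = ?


2*(-1+ 7) = 12
-13*(-7-14) = 273
9*(14+ 1) = 135
sum = 420
Area = |420|/2 = 210.0000

210.0000 sq units


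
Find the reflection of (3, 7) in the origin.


Reflection rule for origin: (-x, -y)
(3, 7) -> (-3, -7)

(-3, -7)


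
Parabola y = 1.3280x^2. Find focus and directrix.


a = 1.3280
1/(4a) = 0.1883
Focus = (0, 0.1883)
Directrix: y = -0.1883

Focus = (0, 0.1883), Directrix: y = -0.1883


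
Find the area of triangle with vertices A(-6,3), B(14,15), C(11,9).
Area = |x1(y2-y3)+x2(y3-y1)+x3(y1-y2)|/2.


-6*(15-9) = -36
14*(9-3) = 84
11*(3-15) = -132
sum = -84
Area = |-84|/2 = 42.0000

42.0000 sq units


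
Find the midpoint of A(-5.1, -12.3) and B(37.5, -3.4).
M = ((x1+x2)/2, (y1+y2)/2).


Mx = (-5.1 + 37.5)/2 = 32.4/2 = 16.2000
My = (-12.3 - 3.4)/2 = -15.7/2 = -7.8500

(16.2000, -7.8500)


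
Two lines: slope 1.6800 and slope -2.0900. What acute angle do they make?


m1-m2 = 3.77
1+m1*m2 = -2.5112
tan(theta) = |3.77/(-2.5112)| = 1.501274
theta = arctan(|3.77/(-2.5112)|) = 56.3324 degrees (acute angle)

56.3324 degrees


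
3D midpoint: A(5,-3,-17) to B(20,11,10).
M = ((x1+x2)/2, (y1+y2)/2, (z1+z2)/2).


Mx = (5+20)/2 = 12.5000
My = (-3+11)/2 = 4.0000
Mz = (-17+10)/2 = -3.5000

M = (12.5000, 4.0000, -3.5000)


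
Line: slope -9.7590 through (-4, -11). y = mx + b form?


y + 11 = -9.7590(x + 4)
y = -9.7590x - 11 + 9.7590*(-4)
y = -9.7590x - 50.0360

y = -9.7590x - 50.0360


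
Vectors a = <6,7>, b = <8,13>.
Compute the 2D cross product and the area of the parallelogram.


cross = 6*13 - 7*8 = 78 - 56 = 22
Parallelogram area = |22| = 22

cross = 22, parallelogram area = 22


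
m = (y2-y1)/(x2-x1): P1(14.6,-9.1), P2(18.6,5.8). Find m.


dy = 5.8 + 9.1 = 14.9
dx = 18.6 - 14.6 = 4
m = 14.9/4 = 3.7250

m = 3.7250


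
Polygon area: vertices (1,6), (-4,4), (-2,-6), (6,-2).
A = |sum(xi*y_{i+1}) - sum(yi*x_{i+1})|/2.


sum(xi*y_{i+1}) = 1*4 - 4*(-6) - 2*(-2) + 6*6 = 68
sum(yi*x_{i+1}) = 6*(-4) + 4*(-2) - 6*6 - 2*1 = -70
Area = |68 + 70|/2 = 138/2 = 69.0000

69.0000 sq units


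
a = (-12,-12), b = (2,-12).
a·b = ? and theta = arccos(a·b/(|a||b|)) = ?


a·b = -12*2 - 12*(-12) = -24 + 144 = 120
|a| = sqrt(144+144) = 16.9706
|b| = sqrt(4+144) = 12.1655
cos(theta) = 120/(sqrt(288)*sqrt(148)) = 120/sqrt(42624) = 0.581238
theta = arccos(120/sqrt(42624)) = 54.4623 degrees

a·b = 120, theta = 54.4623 deg


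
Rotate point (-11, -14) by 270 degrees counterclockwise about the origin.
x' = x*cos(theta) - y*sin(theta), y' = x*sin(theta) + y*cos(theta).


cos(270) = 0, sin(270) = -1
x' = -11*0 + 14*(-1) = -14
y' = -11*(-1) - 14*0 = 11

(-14, 11)


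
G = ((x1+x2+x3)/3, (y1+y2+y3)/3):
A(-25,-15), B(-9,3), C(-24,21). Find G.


Gx = (-25- 9- 24)/3 = -58/3 = -19.3333
Gy = (-15+3+21)/3 = 9/3 = 3.0000

G = (-19.3333, 3.0000)


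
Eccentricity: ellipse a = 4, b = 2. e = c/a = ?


c = sqrt(16-4) = sqrt(12) = 3.4641
e = c/a = sqrt(12)/4 = 0.8660

e = 0.8660


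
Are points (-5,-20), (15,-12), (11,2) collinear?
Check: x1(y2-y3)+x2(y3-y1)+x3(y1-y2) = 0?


-5*(-12-2) + 15*(2+ 20) + 11*(-20+ 12)
= 70 + 330 - 88 = 312

No, not collinear (determinant = 312)


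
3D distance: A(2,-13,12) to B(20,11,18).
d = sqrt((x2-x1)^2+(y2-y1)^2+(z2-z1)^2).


dx=18, dy=24, dz=6
d = sqrt(324+576+36) = sqrt(936) = 30.5941

30.5941


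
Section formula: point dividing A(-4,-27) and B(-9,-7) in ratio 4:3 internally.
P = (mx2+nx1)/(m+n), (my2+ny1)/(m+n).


Px = (4*(-9) + 3*(-4))/7 = -48/7 = -6.8571
Py = (4*(-7) + 3*(-27))/7 = -109/7 = -15.5714

P = (-6.8571, -15.5714)


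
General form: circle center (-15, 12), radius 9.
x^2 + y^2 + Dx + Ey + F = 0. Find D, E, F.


(x+ 15)^2 + (y-12)^2 = 9^2
D = -2h = 30, E = -2k = -24
F = h^2+k^2-r^2 = 225+144-81 = 288

D = 30, E = -24, F = 288


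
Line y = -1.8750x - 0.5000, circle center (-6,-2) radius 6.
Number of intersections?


Substitute y = -1.8750x - 0.5000: (x+ 6)^2 + (-1.8750x- 0.5000+ 2)^2 = 36
Expand to Ax^2 + Bx + C = 0, where b-k = 1.5
A = 1+m^2 = 4.515625
B = 2(m(b-k) - h) = 2(-1.8750*1.5 + 6) = 6.375
C = h^2 + (b-k)^2 - r^2 = 36 + 2.25 - 36 = 2.25
disc = B^2-4AC = 40.6406 - 40.6406 = 0
disc = 0

1 intersection point (tangent)


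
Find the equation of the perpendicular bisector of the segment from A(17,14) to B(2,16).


Midpoint = (9.5, 15)
Slope of AB = dy/dx = 2/(-15) = -0.1333
Perp slope = -dx/dy = 15/2 = 7.5000
b = My - (perp slope)*Mx = 15 + (-15*9.5)/2 = 15 - 71.2500 = -56.2500

y = 7.5000x - 56.2500


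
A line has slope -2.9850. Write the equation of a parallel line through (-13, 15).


Parallel lines have equal slopes.
m2 = -2.9850
b2 = 15 + 2.9850*(-13) = -23.8050

y = -2.9850x - 23.8050


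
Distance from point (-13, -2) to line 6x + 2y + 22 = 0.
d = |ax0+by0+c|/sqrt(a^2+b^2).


|6*(-13) + 2*(-2) + 22| = |-60| = 60
sqrt(36 + 4) = sqrt(40) = 6.3246
d = 60/sqrt(40) = 9.4868

9.4868


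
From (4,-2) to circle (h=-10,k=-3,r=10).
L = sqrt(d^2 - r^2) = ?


d = sqrt((4+ 10)^2 + (-2+ 3)^2) = sqrt(196+1) = 14.0357
L = sqrt(197.0000 - 100) = sqrt(97.0000) = 9.8489

9.8489


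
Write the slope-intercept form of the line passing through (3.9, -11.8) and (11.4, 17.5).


m = (29.3)/(7.5) = 3.9067
b = y1 - m*x1 = -11.8 - (29.3*3.9)/(7.5) = -11.8 - 15.2360 = -27.0360

y = 3.9067x - 27.0360


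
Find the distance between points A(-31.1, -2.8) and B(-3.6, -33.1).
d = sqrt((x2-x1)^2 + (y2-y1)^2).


dx = -3.6 + 31.1 = 27.5
dy = -33.1 + 2.8 = -30.3
d = sqrt(756.25 + 918.09) = sqrt(1674.34) = 40.9187

40.9187


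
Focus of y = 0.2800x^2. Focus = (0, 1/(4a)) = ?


a = 0.2800
4a = 1.1200
focus = (0, 1/1.1200) = (0, 0.8929)

Focus = (0, 0.8929)


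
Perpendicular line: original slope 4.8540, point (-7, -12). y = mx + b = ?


Perpendicular slope = -1/m1 = -1/4.8540 = -0.2060
b2 = y0 - m2*x0 = -12 - 7/4.8540 = -12 - 1.4421 = -13.4421

y = -0.2060x - 13.4421


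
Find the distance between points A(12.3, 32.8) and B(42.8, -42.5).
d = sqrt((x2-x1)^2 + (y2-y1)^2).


dx = 42.8 - 12.3 = 30.5
dy = -42.5 - 32.8 = -75.3
d = sqrt(930.25 + 5670.09) = sqrt(6600.34) = 81.2425

81.2425


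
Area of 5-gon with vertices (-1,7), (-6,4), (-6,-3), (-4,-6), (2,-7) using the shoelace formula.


sum(xi*y_{i+1}) = -1*4 - 6*(-3) - 6*(-6) - 4*(-7) + 2*7 = 92
sum(yi*x_{i+1}) = 7*(-6) + 4*(-6) - 3*(-4) - 6*2 - 7*(-1) = -59
Area = |92 + 59|/2 = 151/2 = 75.5000

75.5000 sq units


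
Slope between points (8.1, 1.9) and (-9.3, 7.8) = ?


dy = 7.8 - 1.9 = 5.9
dx = -9.3 - 8.1 = -17.4
m = 5.9/(-17.4) = -0.3391

m = -0.3391


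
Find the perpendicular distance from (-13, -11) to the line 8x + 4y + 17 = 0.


|8*(-13) + 4*(-11) + 17| = |-131| = 131
sqrt(64 + 16) = sqrt(80) = 8.9443
d = 131/sqrt(80) = 14.6462

14.6462


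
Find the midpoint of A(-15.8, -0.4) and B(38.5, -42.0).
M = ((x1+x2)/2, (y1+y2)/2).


Mx = (-15.8 + 38.5)/2 = 22.7/2 = 11.3500
My = (-0.4 - 42.0)/2 = -42.4/2 = -21.2000

(11.3500, -21.2000)


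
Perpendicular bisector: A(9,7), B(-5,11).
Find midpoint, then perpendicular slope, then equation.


Midpoint = (2, 9)
Slope of AB = dy/dx = 4/(-14) = -0.2857
Perp slope = -dx/dy = 14/4 = 3.5000
b = My - (perp slope)*Mx = 9 + (-14*2)/4 = 9 - 7.0000 = 2.0000

y = 3.5000x + 2.0000


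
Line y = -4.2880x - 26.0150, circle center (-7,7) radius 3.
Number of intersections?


Substitute y = -4.2880x - 26.0150: (x+ 7)^2 + (-4.2880x- 26.0150-7)^2 = 9
Expand to Ax^2 + Bx + C = 0, where b-k = -33.015
A = 1+m^2 = 19.386944
B = 2(m(b-k) - h) = 2(-4.2880*(-33.015) + 7) = 297.13664
C = h^2 + (b-k)^2 - r^2 = 49 + 1089.990225 - 9 = 1129.990225
disc = B^2-4AC = 88290.1828 - 87628.2289 = 661.9539
disc > 0

2 intersection points


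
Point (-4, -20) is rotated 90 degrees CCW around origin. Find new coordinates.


cos(90) = 0, sin(90) = 1
x' = -4*0 + 20*1 = 20
y' = -4*1 - 20*0 = -4

(20, -4)


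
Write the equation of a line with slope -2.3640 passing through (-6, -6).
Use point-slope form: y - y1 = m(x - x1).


y + 6 = -2.3640(x + 6)
y = -2.3640x - 6 + 2.3640*(-6)
y = -2.3640x - 20.1840

y = -2.3640x - 20.1840


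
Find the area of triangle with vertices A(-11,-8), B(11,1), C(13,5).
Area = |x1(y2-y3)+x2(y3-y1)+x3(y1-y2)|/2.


-11*(1-5) = 44
11*(5+ 8) = 143
13*(-8-1) = -117
sum = 70
Area = |70|/2 = 35.0000

35.0000 sq units


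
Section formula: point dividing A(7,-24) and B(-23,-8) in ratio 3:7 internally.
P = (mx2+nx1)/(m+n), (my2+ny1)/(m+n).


Px = (3*(-23) + 7*7)/10 = -20/10 = -2.0000
Py = (3*(-8) + 7*(-24))/10 = -192/10 = -19.2000

P = (-2.0000, -19.2000)


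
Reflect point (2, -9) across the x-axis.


Reflection rule for x-axis: (x, -y)
(2, -9) -> (2, 9)

(2, 9)


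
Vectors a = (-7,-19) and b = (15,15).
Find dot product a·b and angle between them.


a·b = -7*15 - 19*15 = -105 - 285 = -390
|a| = sqrt(49+361) = 20.2485
|b| = sqrt(225+225) = 21.2132
cos(theta) = -390/(sqrt(410)*sqrt(450)) = -390/sqrt(184500) = -0.907959
theta = arccos(-390/sqrt(184500)) = 155.2249 degrees

a·b = -390, theta = 155.2249 deg


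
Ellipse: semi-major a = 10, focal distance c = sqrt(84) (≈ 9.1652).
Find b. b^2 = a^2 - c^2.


b^2 = 10^2 - (sqrt(84))^2 = 100 - 84 = 16
b = sqrt(16) = 4

b = 4


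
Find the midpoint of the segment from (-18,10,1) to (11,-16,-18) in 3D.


Mx = (-18+11)/2 = -3.5000
My = (10- 16)/2 = -3.0000
Mz = (1- 18)/2 = -8.5000

M = (-3.5000, -3.0000, -8.5000)


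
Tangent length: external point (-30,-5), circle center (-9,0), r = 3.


d = sqrt((-30+ 9)^2 + (-5-0)^2) = sqrt(441+25) = 21.5870
L = sqrt(466.0000 - 9) = sqrt(457.0000) = 21.3776

21.3776


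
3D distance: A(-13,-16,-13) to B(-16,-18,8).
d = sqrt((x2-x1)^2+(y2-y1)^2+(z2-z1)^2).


dx=-3, dy=-2, dz=21
d = sqrt(9+4+441) = sqrt(454) = 21.3073

21.3073


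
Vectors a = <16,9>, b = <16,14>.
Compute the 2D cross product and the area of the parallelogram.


cross = 16*14 - 9*16 = 224 - 144 = 80
Parallelogram area = |80| = 80

cross = 80, parallelogram area = 80


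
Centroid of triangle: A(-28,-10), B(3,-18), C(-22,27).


Gx = (-28+3- 22)/3 = -47/3 = -15.6667
Gy = (-10- 18+27)/3 = -1/3 = -0.3333

G = (-15.6667, -0.3333)


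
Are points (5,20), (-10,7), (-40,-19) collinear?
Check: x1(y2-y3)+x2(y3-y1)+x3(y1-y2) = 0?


5*(7+ 19) - 10*(-19-20) - 40*(20-7)
= 130 + 390 - 520 = 0

Yes, collinear (determinant = 0)


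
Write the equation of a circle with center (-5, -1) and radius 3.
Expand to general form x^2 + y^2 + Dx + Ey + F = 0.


(x+ 5)^2 + (y+ 1)^2 = 3^2
D = -2h = 10, E = -2k = 2
F = h^2+k^2-r^2 = 25+1-9 = 17

x^2 + y^2 + 10x + 2y + 17 = 0


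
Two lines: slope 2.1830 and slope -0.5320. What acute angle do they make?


m1-m2 = 2.715
1+m1*m2 = -0.161356
tan(theta) = |2.715/(-0.161356)| = 16.826148
theta = arctan(|2.715/(-0.161356)|) = 86.5988 degrees (acute angle)

86.5988 degrees


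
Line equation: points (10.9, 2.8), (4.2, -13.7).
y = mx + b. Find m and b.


m = (-16.5)/(-6.7) = 2.4627
b = y1 - m*x1 = 2.8 - (-16.5*10.9)/(-6.7) = 2.8 - 26.8433 = -24.0433

y = 2.4627x - 24.0433


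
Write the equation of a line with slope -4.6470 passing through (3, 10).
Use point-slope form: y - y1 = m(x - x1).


y - 10 = -4.6470(x - 3)
y = -4.6470x + 10 + 4.6470*3
y = -4.6470x + 23.9410

y = -4.6470x + 23.9410


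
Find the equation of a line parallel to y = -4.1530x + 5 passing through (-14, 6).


Parallel lines have equal slopes.
m2 = -4.1530
b2 = 6 + 4.1530*(-14) = -52.1420

y = -4.1530x - 52.1420


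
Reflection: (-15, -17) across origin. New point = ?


Reflection rule for origin: (-x, -y)
(-15, -17) -> (15, 17)

(15, 17)


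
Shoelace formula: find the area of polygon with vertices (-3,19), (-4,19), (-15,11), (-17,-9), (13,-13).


sum(xi*y_{i+1}) = -3*19 - 4*11 - 15*(-9) - 17*(-13) + 13*19 = 502
sum(yi*x_{i+1}) = 19*(-4) + 19*(-15) + 11*(-17) - 9*13 - 13*(-3) = -626
Area = |502 + 626|/2 = 1128/2 = 564.0000

564.0000 sq units


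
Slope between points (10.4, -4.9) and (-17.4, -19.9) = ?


dy = -19.9 + 4.9 = -15
dx = -17.4 - 10.4 = -27.8
m = -15/(-27.8) = 0.5396

m = 0.5396


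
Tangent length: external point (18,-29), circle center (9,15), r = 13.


d = sqrt((18-9)^2 + (-29-15)^2) = sqrt(81+1936) = 44.9110
L = sqrt(2017.0000 - 169) = sqrt(1848.0000) = 42.9884

42.9884


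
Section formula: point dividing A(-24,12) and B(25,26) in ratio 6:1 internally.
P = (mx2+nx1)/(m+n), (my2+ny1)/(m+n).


Px = (6*25 + 1*(-24))/7 = 126/7 = 18.0000
Py = (6*26 + 1*12)/7 = 168/7 = 24.0000

P = (18.0000, 24.0000)


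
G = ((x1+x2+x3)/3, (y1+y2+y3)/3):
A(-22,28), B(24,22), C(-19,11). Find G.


Gx = (-22+24- 19)/3 = -17/3 = -5.6667
Gy = (28+22+11)/3 = 61/3 = 20.3333

G = (-5.6667, 20.3333)


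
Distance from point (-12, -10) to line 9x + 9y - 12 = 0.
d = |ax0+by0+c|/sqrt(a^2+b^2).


|9*(-12) + 9*(-10) - 12| = |-210| = 210
sqrt(81 + 81) = sqrt(162) = 12.7279
d = 210/sqrt(162) = 16.4992

16.4992


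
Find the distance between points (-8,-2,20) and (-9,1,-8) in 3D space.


dx=-1, dy=3, dz=-28
d = sqrt(1+9+784) = sqrt(794) = 28.1780

28.1780


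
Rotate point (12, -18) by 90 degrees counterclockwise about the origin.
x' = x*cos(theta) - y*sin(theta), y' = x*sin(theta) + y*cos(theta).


cos(90) = 0, sin(90) = 1
x' = 12*0 + 18*1 = 18
y' = 12*1 - 18*0 = 12

(18, 12)


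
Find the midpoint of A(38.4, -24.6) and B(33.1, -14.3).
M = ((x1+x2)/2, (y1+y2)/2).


Mx = (38.4 + 33.1)/2 = 71.5/2 = 35.7500
My = (-24.6 - 14.3)/2 = -38.9/2 = -19.4500

(35.7500, -19.4500)


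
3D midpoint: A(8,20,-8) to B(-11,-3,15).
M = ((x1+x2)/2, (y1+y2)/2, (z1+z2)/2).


Mx = (8- 11)/2 = -1.5000
My = (20- 3)/2 = 8.5000
Mz = (-8+15)/2 = 3.5000

M = (-1.5000, 8.5000, 3.5000)


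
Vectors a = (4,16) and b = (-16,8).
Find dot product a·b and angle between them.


a·b = 4*(-16) + 16*8 = -64 + 128 = 64
|a| = sqrt(16+256) = 16.4924
|b| = sqrt(256+64) = 17.8885
cos(theta) = 64/(sqrt(272)*sqrt(320)) = 64/sqrt(87040) = 0.216930
theta = arccos(64/sqrt(87040)) = 77.4712 degrees

a·b = 64, theta = 77.4712 deg


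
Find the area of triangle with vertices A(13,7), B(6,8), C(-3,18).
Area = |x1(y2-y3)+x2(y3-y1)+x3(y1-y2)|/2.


13*(8-18) = -130
6*(18-7) = 66
-3*(7-8) = 3
sum = -61
Area = |-61|/2 = 30.5000

30.5000 sq units


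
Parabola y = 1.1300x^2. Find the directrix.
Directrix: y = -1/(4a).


a = 1.1300
1/(4a) = 0.2212
directrix: y = -0.2212 = -0.2212

y = -0.2212


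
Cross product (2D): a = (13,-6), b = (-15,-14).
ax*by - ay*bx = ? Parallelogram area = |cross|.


cross = 13*(-14) + 6*(-15) = -182 - 90 = -272
Parallelogram area = |-272| = 272

cross = -272, parallelogram area = 272


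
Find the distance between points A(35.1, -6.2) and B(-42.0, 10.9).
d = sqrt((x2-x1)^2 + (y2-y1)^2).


dx = -42.0 - 35.1 = -77.1
dy = 10.9 + 6.2 = 17.1
d = sqrt(5944.41 + 292.41) = sqrt(6236.82) = 78.9735

78.9735


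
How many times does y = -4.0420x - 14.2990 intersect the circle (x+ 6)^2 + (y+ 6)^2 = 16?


Substitute y = -4.0420x - 14.2990: (x+ 6)^2 + (-4.0420x- 14.2990+ 6)^2 = 16
Expand to Ax^2 + Bx + C = 0, where b-k = -8.299
A = 1+m^2 = 17.337764
B = 2(m(b-k) - h) = 2(-4.0420*(-8.299) + 6) = 79.089116
C = h^2 + (b-k)^2 - r^2 = 36 + 68.873401 - 16 = 88.873401
disc = B^2-4AC = 6255.0883 - 6163.4642 = 91.6241
disc > 0

2 intersection points


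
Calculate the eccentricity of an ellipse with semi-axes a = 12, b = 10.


c = sqrt(144-100) = sqrt(44) = 6.6332
e = c/a = sqrt(44)/12 = 0.5528

e = 0.5528


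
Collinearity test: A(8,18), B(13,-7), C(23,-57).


8*(-7+ 57) + 13*(-57-18) + 23*(18+ 7)
= 400 - 975 + 575 = 0

Yes, collinear (determinant = 0)


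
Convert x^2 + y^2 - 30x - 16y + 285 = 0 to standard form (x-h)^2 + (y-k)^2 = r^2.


h = -D/2 = 30/2 = 15
k = -E/2 = 16/2 = 8
r^2 = h^2 + k^2 - F = 225 + 64 - 285 = 4
r = 2

Center (15, 8), radius = 2


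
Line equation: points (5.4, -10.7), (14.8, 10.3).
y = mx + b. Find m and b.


m = (21.0)/(9.4) = 2.2340
b = y1 - m*x1 = -10.7 - (21.0*5.4)/(9.4) = -10.7 - 12.0638 = -22.7638

y = 2.2340x - 22.7638


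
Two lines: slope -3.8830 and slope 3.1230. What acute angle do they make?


m1-m2 = -7.006
1+m1*m2 = -11.126609
tan(theta) = |-7.006/(-11.126609)| = 0.629662
theta = arctan(|-7.006/(-11.126609)|) = 32.1971 degrees (acute angle)

32.1971 degrees


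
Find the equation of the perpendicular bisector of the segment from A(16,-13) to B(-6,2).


Midpoint = (5, -5.5)
Slope of AB = dy/dx = 15/(-22) = -0.6818
Perp slope = -dx/dy = 22/15 = 1.4667
b = My - (perp slope)*Mx = -5.5 + (-22*5)/15 = -5.5 - 7.3333 = -12.8333

y = 1.4667x - 12.8333


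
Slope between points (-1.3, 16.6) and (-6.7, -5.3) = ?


dy = -5.3 - 16.6 = -21.9
dx = -6.7 + 1.3 = -5.4
m = -21.9/(-5.4) = 4.0556

m = 4.0556


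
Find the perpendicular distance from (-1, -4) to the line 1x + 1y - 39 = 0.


|1*(-1) + 1*(-4) - 39| = |-44| = 44
sqrt(1 + 1) = sqrt(2) = 1.4142
d = 44/sqrt(2) = 31.1127

31.1127


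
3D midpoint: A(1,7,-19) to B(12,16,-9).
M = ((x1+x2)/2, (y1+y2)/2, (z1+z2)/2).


Mx = (1+12)/2 = 6.5000
My = (7+16)/2 = 11.5000
Mz = (-19- 9)/2 = -14.0000

M = (6.5000, 11.5000, -14.0000)


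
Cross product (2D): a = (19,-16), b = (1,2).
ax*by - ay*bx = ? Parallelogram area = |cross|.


cross = 19*2 + 16*1 = 38 + 16 = 54
Parallelogram area = |54| = 54

cross = 54, parallelogram area = 54


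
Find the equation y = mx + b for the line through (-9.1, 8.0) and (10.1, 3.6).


m = (-4.4)/(19.2) = -0.2292
b = y1 - m*x1 = 8.0 - (-4.4*(-9.1))/(19.2) = 8.0 - 2.0854 = 5.9146

y = -0.2292x + 5.9146


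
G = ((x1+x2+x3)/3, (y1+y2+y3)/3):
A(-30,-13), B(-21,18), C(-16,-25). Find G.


Gx = (-30- 21- 16)/3 = -67/3 = -22.3333
Gy = (-13+18- 25)/3 = -20/3 = -6.6667

G = (-22.3333, -6.6667)


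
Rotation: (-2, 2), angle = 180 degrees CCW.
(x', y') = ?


cos(180) = -1, sin(180) = 0
x' = -2*(-1) - 2*0 = 2
y' = -2*0 + 2*(-1) = -2

(2, -2)


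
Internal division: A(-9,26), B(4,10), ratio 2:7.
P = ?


Px = (2*4 + 7*(-9))/9 = -55/9 = -6.1111
Py = (2*10 + 7*26)/9 = 202/9 = 22.4444

P = (-6.1111, 22.4444)


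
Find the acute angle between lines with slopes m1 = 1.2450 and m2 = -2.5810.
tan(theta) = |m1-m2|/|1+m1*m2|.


m1-m2 = 3.826
1+m1*m2 = -2.213345
tan(theta) = |3.826/(-2.213345)| = 1.728605
theta = arctan(|3.826/(-2.213345)|) = 59.9506 degrees (acute angle)

59.9506 degrees


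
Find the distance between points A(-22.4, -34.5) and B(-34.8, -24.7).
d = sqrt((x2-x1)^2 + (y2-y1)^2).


dx = -34.8 + 22.4 = -12.4
dy = -24.7 + 34.5 = 9.8
d = sqrt(153.76 + 96.04) = sqrt(249.8) = 15.8051

15.8051


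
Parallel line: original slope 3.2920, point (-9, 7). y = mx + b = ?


Parallel lines have equal slopes.
m2 = 3.2920
b2 = 7 - 3.2920*(-9) = 36.6280

y = 3.2920x + 36.6280


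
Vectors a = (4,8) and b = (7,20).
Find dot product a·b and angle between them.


a·b = 4*7 + 8*20 = 28 + 160 = 188
|a| = sqrt(16+64) = 8.9443
|b| = sqrt(49+400) = 21.1896
cos(theta) = 188/(sqrt(80)*sqrt(449)) = 188/sqrt(35920) = 0.991950
theta = arccos(188/sqrt(35920)) = 7.2750 degrees

a·b = 188, theta = 7.2750 deg


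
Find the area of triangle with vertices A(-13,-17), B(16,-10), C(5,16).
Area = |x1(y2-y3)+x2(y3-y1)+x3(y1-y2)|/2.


-13*(-10-16) = 338
16*(16+ 17) = 528
5*(-17+ 10) = -35
sum = 831
Area = |831|/2 = 415.5000

415.5000 sq units


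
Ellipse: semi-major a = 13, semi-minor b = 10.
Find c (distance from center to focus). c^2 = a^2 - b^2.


c^2 = 13^2 - 10^2 = 169 - 100 = 69
c = sqrt(69) = 8.3066

c = 8.3066


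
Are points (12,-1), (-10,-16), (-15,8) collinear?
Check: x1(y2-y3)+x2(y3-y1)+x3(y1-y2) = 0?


12*(-16-8) - 10*(8+ 1) - 15*(-1+ 16)
= -288 - 90 - 225 = -603

No, not collinear (determinant = -603)


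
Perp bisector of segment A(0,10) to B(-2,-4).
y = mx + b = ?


Midpoint = (-1, 3)
Slope of AB = dy/dx = -14/(-2) = 7.0000
Perp slope = -dx/dy = -2/14 = -0.1429
b = My - (perp slope)*Mx = 3 + (-2*(-1))/(-14) = 3 - 0.1429 = 2.8571

y = -0.1429x + 2.8571


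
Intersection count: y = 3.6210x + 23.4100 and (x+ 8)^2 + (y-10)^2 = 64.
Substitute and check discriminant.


Substitute y = 3.6210x + 23.4100: (x+ 8)^2 + (3.6210x+23.4100-10)^2 = 64
Expand to Ax^2 + Bx + C = 0, where b-k = 13.41
A = 1+m^2 = 14.111641
B = 2(m(b-k) - h) = 2(3.6210*13.41 + 8) = 113.11522
C = h^2 + (b-k)^2 - r^2 = 64 + 179.8281 - 64 = 179.8281
disc = B^2-4AC = 12795.0530 - 10150.6784 = 2644.3746
disc > 0

2 intersection points


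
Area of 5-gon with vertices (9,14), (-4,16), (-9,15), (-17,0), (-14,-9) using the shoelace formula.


sum(xi*y_{i+1}) = 9*16 - 4*15 - 9*0 - 17*(-9) - 14*14 = 41
sum(yi*x_{i+1}) = 14*(-4) + 16*(-9) + 15*(-17) + 0*(-14) - 9*9 = -536
Area = |41 + 536|/2 = 577/2 = 288.5000

288.5000 sq units


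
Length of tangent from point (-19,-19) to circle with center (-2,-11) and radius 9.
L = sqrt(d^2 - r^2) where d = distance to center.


d = sqrt((-19+ 2)^2 + (-19+ 11)^2) = sqrt(289+64) = 18.7883
L = sqrt(353.0000 - 81) = sqrt(272.0000) = 16.4924

16.4924


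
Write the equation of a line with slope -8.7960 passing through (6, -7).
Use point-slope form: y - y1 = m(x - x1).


y + 7 = -8.7960(x - 6)
y = -8.7960x - 7 + 8.7960*6
y = -8.7960x + 45.7760

y = -8.7960x + 45.7760


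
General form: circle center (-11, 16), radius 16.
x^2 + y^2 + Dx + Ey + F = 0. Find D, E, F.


(x+ 11)^2 + (y-16)^2 = 16^2
D = -2h = 22, E = -2k = -32
F = h^2+k^2-r^2 = 121+256-256 = 121

D = 22, E = -32, F = 121


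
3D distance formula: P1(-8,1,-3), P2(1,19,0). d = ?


dx=9, dy=18, dz=3
d = sqrt(81+324+9) = sqrt(414) = 20.3470

20.3470


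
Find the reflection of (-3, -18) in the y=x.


Reflection rule for y=x: (y, x)
(-3, -18) -> (-18, -3)

(-18, -3)


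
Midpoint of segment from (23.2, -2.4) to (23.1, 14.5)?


Mx = (23.2 + 23.1)/2 = 46.3/2 = 23.1500
My = (-2.4 + 14.5)/2 = 12.1/2 = 6.0500

(23.1500, 6.0500)


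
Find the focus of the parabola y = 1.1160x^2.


a = 1.1160
4a = 4.4640
focus = (0, 1/4.4640) = (0, 0.2240)

Focus = (0, 0.2240)


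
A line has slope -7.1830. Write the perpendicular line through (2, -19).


Perpendicular slope = -1/m1 = -1/(-7.1830) = 0.1392
b2 = y0 - m2*x0 = -19 + 2/(-7.1830) = -19 - 0.2784 = -19.2784

y = 0.1392x - 19.2784


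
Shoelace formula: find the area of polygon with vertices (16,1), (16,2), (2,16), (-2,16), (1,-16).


sum(xi*y_{i+1}) = 16*2 + 16*16 + 2*16 - 2*(-16) + 1*1 = 353
sum(yi*x_{i+1}) = 1*16 + 2*2 + 16*(-2) + 16*1 - 16*16 = -252
Area = |353 + 252|/2 = 605/2 = 302.5000

302.5000 sq units


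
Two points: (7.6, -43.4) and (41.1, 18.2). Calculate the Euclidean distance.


dx = 41.1 - 7.6 = 33.5
dy = 18.2 + 43.4 = 61.6
d = sqrt(1122.25 + 3794.56) = sqrt(4916.81) = 70.1200

70.1200


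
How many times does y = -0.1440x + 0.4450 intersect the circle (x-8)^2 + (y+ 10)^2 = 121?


Substitute y = -0.1440x + 0.4450: (x-8)^2 + (-0.1440x+0.4450+ 10)^2 = 121
Expand to Ax^2 + Bx + C = 0, where b-k = 10.445
A = 1+m^2 = 1.020736
B = 2(m(b-k) - h) = 2(-0.1440*10.445 - 8) = -19.00816
C = h^2 + (b-k)^2 - r^2 = 64 + 109.098025 - 121 = 52.098025
disc = B^2-4AC = 361.3101 - 212.7133 = 148.5968
disc > 0

2 intersection points


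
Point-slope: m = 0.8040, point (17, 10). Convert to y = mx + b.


y - 10 = 0.8040(x - 17)
y = 0.8040x + 10 - 0.8040*17
y = 0.8040x - 3.6680

y = 0.8040x - 3.6680


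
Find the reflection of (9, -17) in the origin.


Reflection rule for origin: (-x, -y)
(9, -17) -> (-9, 17)

(-9, 17)


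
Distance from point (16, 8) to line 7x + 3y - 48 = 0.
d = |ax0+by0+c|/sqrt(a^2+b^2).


|7*16 + 3*8 - 48| = |88| = 88
sqrt(49 + 9) = sqrt(58) = 7.6158
d = 88/sqrt(58) = 11.5550

11.5550


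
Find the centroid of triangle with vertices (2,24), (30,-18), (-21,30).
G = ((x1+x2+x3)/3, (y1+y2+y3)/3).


Gx = (2+30- 21)/3 = 11/3 = 3.6667
Gy = (24- 18+30)/3 = 36/3 = 12.0000

G = (3.6667, 12.0000)


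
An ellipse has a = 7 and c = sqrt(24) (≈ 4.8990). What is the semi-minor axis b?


b^2 = 7^2 - (sqrt(24))^2 = 49 - 24 = 25
b = sqrt(25) = 5

b = 5


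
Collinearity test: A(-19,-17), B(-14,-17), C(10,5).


-19*(-17-5) - 14*(5+ 17) + 10*(-17+ 17)
= 418 - 308 + 0 = 110

No, not collinear (determinant = 110)


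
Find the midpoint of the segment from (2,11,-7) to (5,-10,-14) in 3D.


Mx = (2+5)/2 = 3.5000
My = (11- 10)/2 = 0.5000
Mz = (-7- 14)/2 = -10.5000

M = (3.5000, 0.5000, -10.5000)


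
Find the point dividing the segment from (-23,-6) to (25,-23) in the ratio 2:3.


Px = (2*25 + 3*(-23))/5 = -19/5 = -3.8000
Py = (2*(-23) + 3*(-6))/5 = -64/5 = -12.8000

P = (-3.8000, -12.8000)


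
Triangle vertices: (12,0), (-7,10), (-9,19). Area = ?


12*(10-19) = -108
-7*(19-0) = -133
-9*(0-10) = 90
sum = -151
Area = |-151|/2 = 75.5000

75.5000 sq units


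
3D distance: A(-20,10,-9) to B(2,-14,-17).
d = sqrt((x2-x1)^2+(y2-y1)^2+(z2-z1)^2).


dx=22, dy=-24, dz=-8
d = sqrt(484+576+64) = sqrt(1124) = 33.5261

33.5261


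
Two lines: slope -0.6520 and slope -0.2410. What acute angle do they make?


m1-m2 = -0.411
1+m1*m2 = 1.157132
tan(theta) = |-0.411/1.157132| = 0.355189
theta = arctan(|-0.411/1.157132|) = 19.5545 degrees (acute angle)

19.5545 degrees


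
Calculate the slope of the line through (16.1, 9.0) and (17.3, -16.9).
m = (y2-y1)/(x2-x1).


dy = -16.9 - 9.0 = -25.9
dx = 17.3 - 16.1 = 1.2
m = -25.9/1.2 = -21.5833

m = -21.5833


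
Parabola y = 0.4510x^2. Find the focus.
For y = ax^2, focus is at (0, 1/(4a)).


a = 0.4510
4a = 1.8040
focus = (0, 1/1.8040) = (0, 0.5543)

Focus = (0, 0.5543)


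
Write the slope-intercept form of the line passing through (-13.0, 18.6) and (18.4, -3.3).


m = (-21.9)/(31.4) = -0.6975
b = y1 - m*x1 = 18.6 - (-21.9*(-13.0))/(31.4) = 18.6 - 9.0669 = 9.5331

y = -0.6975x + 9.5331


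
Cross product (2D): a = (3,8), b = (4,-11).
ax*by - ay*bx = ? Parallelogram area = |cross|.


cross = 3*(-11) - 8*4 = -33 - 32 = -65
Parallelogram area = |-65| = 65

cross = -65, parallelogram area = 65


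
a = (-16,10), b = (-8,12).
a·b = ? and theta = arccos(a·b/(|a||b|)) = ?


a·b = -16*(-8) + 10*12 = 128 + 120 = 248
|a| = sqrt(256+100) = 18.8680
|b| = sqrt(64+144) = 14.4222
cos(theta) = 248/(sqrt(356)*sqrt(208)) = 248/sqrt(74048) = 0.911371
theta = arccos(248/sqrt(74048)) = 24.3045 degrees

a·b = 248, theta = 24.3045 deg


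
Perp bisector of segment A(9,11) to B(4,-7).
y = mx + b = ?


Midpoint = (6.5, 2)
Slope of AB = dy/dx = -18/(-5) = 3.6000
Perp slope = -dx/dy = -5/18 = -0.2778
b = My - (perp slope)*Mx = 2 + (-5*6.5)/(-18) = 2 + 1.8056 = 3.8056

y = -0.2778x + 3.8056


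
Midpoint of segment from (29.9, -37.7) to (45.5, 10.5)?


Mx = (29.9 + 45.5)/2 = 75.4/2 = 37.7000
My = (-37.7 + 10.5)/2 = -27.2/2 = -13.6000

(37.7000, -13.6000)


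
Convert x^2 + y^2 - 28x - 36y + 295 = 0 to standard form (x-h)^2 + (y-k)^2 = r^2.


h = -D/2 = 28/2 = 14
k = -E/2 = 36/2 = 18
r^2 = h^2 + k^2 - F = 196 + 324 - 295 = 225
r = 15

Center (14, 18), radius = 15


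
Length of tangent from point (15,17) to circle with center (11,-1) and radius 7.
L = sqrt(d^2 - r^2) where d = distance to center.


d = sqrt((15-11)^2 + (17+ 1)^2) = sqrt(16+324) = 18.4391
L = sqrt(340.0000 - 49) = sqrt(291.0000) = 17.0587

17.0587


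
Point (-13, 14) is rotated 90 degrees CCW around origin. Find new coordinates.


cos(90) = 0, sin(90) = 1
x' = -13*0 - 14*1 = -14
y' = -13*1 + 14*0 = -13

(-14, -13)


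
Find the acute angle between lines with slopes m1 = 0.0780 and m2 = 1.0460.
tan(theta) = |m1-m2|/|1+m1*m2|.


m1-m2 = -0.968
1+m1*m2 = 1.081588
tan(theta) = |-0.968/1.081588| = 0.894980
theta = arctan(|-0.968/1.081588|) = 41.8279 degrees (acute angle)

41.8279 degrees


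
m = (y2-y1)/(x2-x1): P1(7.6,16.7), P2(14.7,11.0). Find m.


dy = 11.0 - 16.7 = -5.7
dx = 14.7 - 7.6 = 7.1
m = -5.7/7.1 = -0.8028

m = -0.8028


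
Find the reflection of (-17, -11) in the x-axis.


Reflection rule for x-axis: (x, -y)
(-17, -11) -> (-17, 11)

(-17, 11)


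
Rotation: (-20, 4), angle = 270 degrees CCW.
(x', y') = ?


cos(270) = 0, sin(270) = -1
x' = -20*0 - 4*(-1) = 4
y' = -20*(-1) + 4*0 = 20

(4, 20)
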